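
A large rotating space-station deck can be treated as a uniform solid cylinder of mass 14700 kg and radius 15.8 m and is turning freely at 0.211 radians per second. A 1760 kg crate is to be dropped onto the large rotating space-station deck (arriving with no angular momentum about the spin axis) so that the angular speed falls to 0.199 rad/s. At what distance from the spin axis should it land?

r ≈ 7.93 m

The added mass arrives with no angular momentum about the spin axis, and any external torque about the spin axis is negligible, so the system's angular momentum is conserved.
I_p = ½(14700)(15.8)² = 1.835e+06 kg·m².
I_p ω_i = (I_p + m r²) ω_f ⇒ m r² = I_p(ω_i/ω_f − 1) = 1.835e+06(0.211/0.199 − 1) = 1.106e+05 kg·m².
r = √(1.106e+05/1760) = 7.929 m.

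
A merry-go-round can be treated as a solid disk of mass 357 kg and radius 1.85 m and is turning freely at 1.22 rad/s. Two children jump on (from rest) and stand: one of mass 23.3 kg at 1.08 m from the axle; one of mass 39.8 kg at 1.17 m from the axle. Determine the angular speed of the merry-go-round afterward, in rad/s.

ω_f ≈ 1.08 rad/s

The added mass arrives with no angular momentum about the axle, and any external torque about the axle is negligible, so the system's angular momentum is conserved.
I_p = ½(357)(1.85)² = 610.9 kg·m².
Added inertia Σmr² = (23.3)(1.08)² + (39.8)(1.17)² = 81.66 kg·m²; I_f = 610.9 + 81.66 = 692.6 kg·m².
ω_f = I_p ω_i / I_f = (610.9)(1.22) / 692.6 = 1.076 rad/s.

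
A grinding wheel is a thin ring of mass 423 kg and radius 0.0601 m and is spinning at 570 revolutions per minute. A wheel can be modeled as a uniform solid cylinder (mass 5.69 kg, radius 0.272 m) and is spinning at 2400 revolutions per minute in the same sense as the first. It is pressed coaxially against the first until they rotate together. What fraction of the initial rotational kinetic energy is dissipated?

The coupling torques are internal; angular momentum about the shared axis is conserved.
Moments of inertia: I_A = (423)(0.0601)² = 1.528 kg·m²; I_B = ½(5.69)(0.272)² = 0.2105 kg·m².
Taking A's sense as positive: L = (1.528)(570) + (0.2105)(2400) = 1376 kg·m²·rpm.
Combined I = 1.528 + 0.2105 = 1.738 kg·m².
ω_f = L / I = 1376 / 1.738 = 791.6 rpm.
KE_i = ½ΣIω² = 9370 J; KE_f = ½(1.738)(82.89)² = 5973 J.
Fraction dissipated = (KE_i − KE_f)/KE_i = 0.3626.

fraction ≈ 0.363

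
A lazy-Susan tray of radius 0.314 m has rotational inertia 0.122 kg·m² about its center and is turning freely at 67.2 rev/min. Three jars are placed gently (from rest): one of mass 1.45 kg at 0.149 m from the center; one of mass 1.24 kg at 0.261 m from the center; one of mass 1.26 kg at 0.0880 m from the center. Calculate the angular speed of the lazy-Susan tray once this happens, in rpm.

No external torque acts about the center; L_before = L_after.
Added inertia Σmr² = (1.45)(0.149)² + (1.24)(0.261)² + (1.26)(0.0880)² = 0.1264 kg·m²; I_f = 0.1220 + 0.1264 = 0.2484 kg·m².
ω_f = I_p ω_i / I_f = (0.1220)(67.2) / 0.2484 = 33.00 rpm.

ω_f ≈ 33.0 rpm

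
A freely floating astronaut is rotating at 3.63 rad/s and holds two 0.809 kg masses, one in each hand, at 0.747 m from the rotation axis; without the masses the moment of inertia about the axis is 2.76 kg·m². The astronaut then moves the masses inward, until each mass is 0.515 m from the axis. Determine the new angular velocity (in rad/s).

No external torque acts about the spin axis, so angular momentum is conserved.
I₁ = 2.76 + 2(0.809)(0.747)² = 3.663 kg·m²; I₂ = 2.76 + 2(0.809)(0.515)² = 3.189 kg·m².
ω₂ = I₁ω₁ / I₂ = (3.663)(3.63 rad/s) / (3.189) = 4.169 rad/s.

ω₂ ≈ 4.17 rad/s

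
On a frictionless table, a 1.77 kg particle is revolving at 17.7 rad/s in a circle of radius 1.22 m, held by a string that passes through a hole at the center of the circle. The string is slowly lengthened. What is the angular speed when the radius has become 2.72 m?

No torque about the axis ⇒ m r₁² ω₁ = m r₂² ω₂.
ω₂ = ω₁ (r₁/r₂)² = (17.7)(1.22/2.72)² = 3.561 rad/s.

ω₂ ≈ 3.56 rad/s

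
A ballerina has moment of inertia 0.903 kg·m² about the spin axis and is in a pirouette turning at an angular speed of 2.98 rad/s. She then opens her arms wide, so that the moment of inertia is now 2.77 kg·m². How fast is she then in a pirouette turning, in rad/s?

ω₂ ≈ 0.971 rad/s

With no external torque about the axis, L is conserved: I₁ω₁ = I₂ω₂.
ω₂ = I₁ω₁ / I₂ = (0.9030)(2.98 rad/s) / (2.770) = 0.9715 rad/s.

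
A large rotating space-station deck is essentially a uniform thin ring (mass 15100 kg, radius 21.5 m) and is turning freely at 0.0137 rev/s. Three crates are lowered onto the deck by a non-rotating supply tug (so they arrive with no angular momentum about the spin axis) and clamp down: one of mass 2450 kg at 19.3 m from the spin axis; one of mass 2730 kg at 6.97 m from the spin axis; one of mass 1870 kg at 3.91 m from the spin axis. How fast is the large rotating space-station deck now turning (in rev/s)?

ω_f ≈ 0.0119 rev/s

No external torque acts about the spin axis; L_before = L_after.
I_p = (15100)(21.5)² = 6.980e+06 kg·m².
Added inertia Σmr² = (2450)(19.3)² + (2730)(6.97)² + (1870)(3.91)² = 1.074e+06 kg·m²; I_f = 6.980e+06 + 1.074e+06 = 8.054e+06 kg·m².
ω_f = I_p ω_i / I_f = (6.980e+06)(0.0137) / 8.054e+06 = 0.01187 rev/s.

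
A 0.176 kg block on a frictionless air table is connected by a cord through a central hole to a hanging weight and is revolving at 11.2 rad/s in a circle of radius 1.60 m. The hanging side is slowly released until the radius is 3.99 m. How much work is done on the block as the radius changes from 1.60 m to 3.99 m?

The constraining force is radial, so m r² ω about the center is conserved.
ω₂ = ω₁ (r₁/r₂)² = (11.2)(1.60/3.99)² = 1.801 rad/s.
W = ΔKE = ½m(v₂² − v₁²) = -23.71 J.

W ≈ -23.7 J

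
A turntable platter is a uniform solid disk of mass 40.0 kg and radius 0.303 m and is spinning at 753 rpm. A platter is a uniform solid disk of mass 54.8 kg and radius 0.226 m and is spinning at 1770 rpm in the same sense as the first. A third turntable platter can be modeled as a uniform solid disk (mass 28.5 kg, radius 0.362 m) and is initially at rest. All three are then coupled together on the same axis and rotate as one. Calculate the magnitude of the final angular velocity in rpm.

|ω_f| ≈ 756 rpm

No external torque acts about the common axis, so total angular momentum is conserved.
Moments of inertia: I_A = ½(40.0)(0.303)² = 1.836 kg·m²; I_B = ½(54.8)(0.226)² = 1.399 kg·m²; I_C = ½(28.5)(0.362)² = 1.867 kg·m².
Taking A's sense as positive: L = (1.836)(753) + (1.399)(1770) = 3860 kg·m²·rpm.
Combined I = 1.836 + 1.399 + 1.867 = 5.103 kg·m².
ω_f = L / I = 3860 / 5.103 = 756.4 rpm.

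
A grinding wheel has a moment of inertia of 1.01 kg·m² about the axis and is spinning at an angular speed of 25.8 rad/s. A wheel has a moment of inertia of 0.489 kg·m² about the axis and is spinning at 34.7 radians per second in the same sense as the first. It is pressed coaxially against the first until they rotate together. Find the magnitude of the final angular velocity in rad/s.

The coupling torques are internal; angular momentum about the shared axis is conserved.
Taking A's sense as positive: L = (1.010)(25.8) + (0.4890)(34.7) = 43.03 kg·m²·rad/s.
Combined I = 1.010 + 0.4890 = 1.499 kg·m².
ω_f = L / I = 43.03 / 1.499 = 28.70 rad/s.

|ω_f| ≈ 28.7 rad/s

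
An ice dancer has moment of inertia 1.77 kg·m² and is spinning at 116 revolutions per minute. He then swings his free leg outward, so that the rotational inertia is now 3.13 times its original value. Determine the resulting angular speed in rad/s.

Angular momentum about the spin axis is conserved since the torque about it is zero.
I₂ = 3.13 × 1.77 = 5.540 kg·m².
ω₂ = I₁ω₁ / I₂ = (1.770)(116 rpm) / (5.540) = 37.06 rpm = 3.881 rad/s.

ω₂ ≈ 3.88 rad/s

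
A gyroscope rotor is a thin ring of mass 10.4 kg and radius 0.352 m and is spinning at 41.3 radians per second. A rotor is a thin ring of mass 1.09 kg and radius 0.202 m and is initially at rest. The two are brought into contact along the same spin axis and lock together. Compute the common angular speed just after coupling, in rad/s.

|ω_f| ≈ 39.9 rad/s

No external torque acts about the common axis, so total angular momentum is conserved.
Moments of inertia: I_A = (10.4)(0.352)² = 1.289 kg·m²; I_B = (1.09)(0.202)² = 0.04448 kg·m².
Taking A's sense as positive: L = (1.289)(41.3) = 53.22 kg·m²·rad/s.
Combined I = 1.289 + 0.04448 = 1.333 kg·m².
ω_f = L / I = 53.22 / 1.333 = 39.92 rad/s.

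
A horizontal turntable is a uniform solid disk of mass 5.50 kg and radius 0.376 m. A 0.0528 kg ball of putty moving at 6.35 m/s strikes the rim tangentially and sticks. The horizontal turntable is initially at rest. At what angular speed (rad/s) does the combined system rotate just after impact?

|ω_f| ≈ 0.318 rad/s

The axle reaction passes through the axle and exerts no torque about it; angular momentum about the axle is conserved through the impact.
I_p = ½(5.50)(0.376)² = 0.3888 kg·m². Taking the sense of the ball of putty's angular momentum as positive, L_{ball} = m v R = (0.0528)(6.35)(0.376) = 0.1261 kg·m²/s.
L_i = 0 + 0.1261 = 0.1261 kg·m²/s.
After sticking, I_f = I_p + m R² = 0.3888 + (0.0528)(0.376)² = 0.3962 kg·m².
ω_f = L_i / I_f = 0.1261 / 0.3962 = 0.3181 rad/s.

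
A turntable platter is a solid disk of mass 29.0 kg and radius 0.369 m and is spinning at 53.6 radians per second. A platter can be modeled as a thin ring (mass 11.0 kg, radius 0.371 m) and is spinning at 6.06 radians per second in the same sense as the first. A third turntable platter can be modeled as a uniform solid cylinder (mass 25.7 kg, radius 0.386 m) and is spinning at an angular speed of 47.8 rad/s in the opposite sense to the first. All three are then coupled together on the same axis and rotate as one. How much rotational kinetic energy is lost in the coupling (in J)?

No external torque acts about the common axis, so total angular momentum is conserved.
Moments of inertia: I_A = ½(29.0)(0.369)² = 1.974 kg·m²; I_B = (11.0)(0.371)² = 1.514 kg·m²; I_C = ½(25.7)(0.386)² = 1.915 kg·m².
Taking A's sense as positive: L = (1.974)(53.6) + (1.514)(6.06) − (1.915)(47.8) = 23.48 kg·m²·rad/s.
Combined I = 1.974 + 1.514 + 1.915 = 5.403 kg·m².
ω_f = L / I = 23.48 / 5.403 = 4.346 rad/s.
KE_i = ½ΣIω² = 5051 J; KE_f = ½(5.403)(4.346)² = 51.03 J.

ΔKE lost ≈ 5000 J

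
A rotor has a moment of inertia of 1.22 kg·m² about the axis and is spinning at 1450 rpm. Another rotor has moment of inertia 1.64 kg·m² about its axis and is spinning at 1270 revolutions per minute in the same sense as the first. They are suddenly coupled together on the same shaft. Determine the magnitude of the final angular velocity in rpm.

No external torque acts about the common axis, so total angular momentum is conserved.
Taking A's sense as positive: L = (1.220)(1450) + (1.640)(1270) = 3852 kg·m²·rpm.
Combined I = 1.220 + 1.640 = 2.860 kg·m².
ω_f = L / I = 3852 / 2.860 = 1347 rpm.

|ω_f| ≈ 1350 rpm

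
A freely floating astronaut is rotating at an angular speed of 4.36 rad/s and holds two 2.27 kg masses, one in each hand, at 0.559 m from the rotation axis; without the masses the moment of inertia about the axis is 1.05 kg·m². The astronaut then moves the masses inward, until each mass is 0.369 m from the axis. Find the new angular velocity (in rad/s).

ω₂ ≈ 6.45 rad/s

With no external torque about the axis, L is conserved: I₁ω₁ = I₂ω₂.
I₁ = 1.05 + 2(2.27)(0.559)² = 2.469 kg·m²; I₂ = 1.05 + 2(2.27)(0.369)² = 1.668 kg·m².
ω₂ = I₁ω₁ / I₂ = (2.469)(4.36 rad/s) / (1.668) = 6.452 rad/s.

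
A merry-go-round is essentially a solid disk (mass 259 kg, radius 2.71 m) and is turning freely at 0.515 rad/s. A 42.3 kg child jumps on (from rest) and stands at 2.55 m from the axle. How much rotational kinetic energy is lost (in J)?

The added mass arrives with no angular momentum about the axle, and any external torque about the axle is negligible, so the system's angular momentum is conserved.
I_p = ½(259)(2.71)² = 951.1 kg·m².
Added inertia Σmr² = (42.3)(2.55)² = 275.1 kg·m²; I_f = 951.1 + 275.1 = 1226 kg·m².
ω_f = I_p ω_i / I_f = (951.1)(0.515) / 1226 = 0.3995 rad/s.
KE_i = ½(951.1)(0.5150 rad/s)² = 126.1 J; KE_f = ½(1226)(0.3995)² = 97.83 J.

energy lost ≈ 28.3 J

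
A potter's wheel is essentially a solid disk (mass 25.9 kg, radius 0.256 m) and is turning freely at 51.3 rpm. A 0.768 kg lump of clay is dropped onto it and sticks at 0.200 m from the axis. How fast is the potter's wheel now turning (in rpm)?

The added mass arrives with no angular momentum about the axis, and any external torque about the axis is negligible, so the system's angular momentum is conserved.
I_p = ½(25.9)(0.256)² = 0.8487 kg·m².
Added inertia Σmr² = (0.768)(0.200)² = 0.03072 kg·m²; I_f = 0.8487 + 0.03072 = 0.8794 kg·m².
ω_f = I_p ω_i / I_f = (0.8487)(51.3) / 0.8794 = 49.51 rpm.

ω_f ≈ 49.5 rpm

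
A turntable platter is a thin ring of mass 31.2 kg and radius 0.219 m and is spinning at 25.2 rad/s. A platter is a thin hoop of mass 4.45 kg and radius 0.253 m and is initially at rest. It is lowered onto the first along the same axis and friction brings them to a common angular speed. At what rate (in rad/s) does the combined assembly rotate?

No external torque acts about the common axis, so total angular momentum is conserved.
Moments of inertia: I_A = (31.2)(0.219)² = 1.496 kg·m²; I_B = (4.45)(0.253)² = 0.2848 kg·m².
Taking A's sense as positive: L = (1.496)(25.2) = 37.71 kg·m²·rad/s.
Combined I = 1.496 + 0.2848 = 1.781 kg·m².
ω_f = L / I = 37.71 / 1.781 = 21.17 rad/s.

|ω_f| ≈ 21.2 rad/s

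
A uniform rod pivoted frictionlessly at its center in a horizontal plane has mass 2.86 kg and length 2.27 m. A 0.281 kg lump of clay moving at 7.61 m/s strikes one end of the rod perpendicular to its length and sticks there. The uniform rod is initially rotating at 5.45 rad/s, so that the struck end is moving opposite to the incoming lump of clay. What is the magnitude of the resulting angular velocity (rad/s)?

|ω_f| ≈ 2.68 rad/s

The axle reaction passes through the pivot and exerts no torque about it; angular momentum about the pivot is conserved through the impact.
I_p = (1/12)(2.86)(2.27)² = 1.228 kg·m². Taking the sense of the lump of clay's angular momentum as positive, L_{lump} = m v R = (0.281)(7.61)(2.27/2) = 2.427 kg·m²/s.
L_i = −I_p ω_p + m v R = −(1.228)(5.45) + 2.427 = -4.266 kg·m²/s.
After sticking, I_f = I_p + m R² = 1.228 + (0.281)(2.27/2)² = 1.590 kg·m².
ω_f = L_i / I_f = -4.266 / 1.590 = -2.683 rad/s.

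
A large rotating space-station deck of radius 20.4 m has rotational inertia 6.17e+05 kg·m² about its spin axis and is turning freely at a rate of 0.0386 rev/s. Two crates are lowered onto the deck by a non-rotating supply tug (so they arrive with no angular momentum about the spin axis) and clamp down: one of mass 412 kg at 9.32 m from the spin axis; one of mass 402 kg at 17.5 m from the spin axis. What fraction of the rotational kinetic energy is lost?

No external torque acts about the spin axis; L_before = L_after.
Added inertia Σmr² = (412)(9.32)² + (402)(17.5)² = 1.589e+05 kg·m²; I_f = 6.170e+05 + 1.589e+05 = 7.759e+05 kg·m².
ω_f = I_p ω_i / I_f = (6.170e+05)(0.0386) / 7.759e+05 = 0.03069 rev/s.
KE_i = ½(6.170e+05)(0.2425 rad/s)² = 18150 J; KE_f = ½(7.759e+05)(0.1929)² = 14430 J.
Fraction lost = 0.2048.

fraction ≈ 0.205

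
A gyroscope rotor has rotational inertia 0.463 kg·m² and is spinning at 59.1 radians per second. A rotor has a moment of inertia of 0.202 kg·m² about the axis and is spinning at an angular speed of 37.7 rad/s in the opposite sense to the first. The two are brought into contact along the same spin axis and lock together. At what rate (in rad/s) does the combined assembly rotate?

|ω_f| ≈ 29.7 rad/s

The coupling torques are internal; angular momentum about the shared axis is conserved.
Taking A's sense as positive: L = (0.4630)(59.1) − (0.2020)(37.7) = 19.75 kg·m²·rad/s.
Combined I = 0.4630 + 0.2020 = 0.6650 kg·m².
ω_f = L / I = 19.75 / 0.6650 = 29.70 rad/s.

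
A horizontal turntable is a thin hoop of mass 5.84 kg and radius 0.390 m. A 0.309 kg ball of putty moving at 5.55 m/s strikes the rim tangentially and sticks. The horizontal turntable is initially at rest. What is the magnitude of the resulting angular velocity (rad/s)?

The axle reaction passes through the axle and exerts no torque about it; angular momentum about the axle is conserved through the impact.
I_p = (5.84)(0.390)² = 0.8883 kg·m². Taking the sense of the ball of putty's angular momentum as positive, L_{ball} = m v R = (0.309)(5.55)(0.390) = 0.6688 kg·m²/s.
L_i = 0 + 0.6688 = 0.6688 kg·m²/s.
After sticking, I_f = I_p + m R² = 0.8883 + (0.309)(0.390)² = 0.9353 kg·m².
ω_f = L_i / I_f = 0.6688 / 0.9353 = 0.7151 rad/s.

|ω_f| ≈ 0.715 rad/s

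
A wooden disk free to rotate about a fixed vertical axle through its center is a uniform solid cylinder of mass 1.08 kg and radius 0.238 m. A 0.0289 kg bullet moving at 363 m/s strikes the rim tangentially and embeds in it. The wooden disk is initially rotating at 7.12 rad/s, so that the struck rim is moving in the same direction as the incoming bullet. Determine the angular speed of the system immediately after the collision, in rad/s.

|ω_f| ≈ 84.2 rad/s

The axle reaction passes through the axle and exerts no torque about it; angular momentum about the axle is conserved through the impact.
I_p = ½(1.08)(0.238)² = 0.03059 kg·m². Taking the sense of the bullet's angular momentum as positive, L_{bullet} = m v R = (0.0289)(363)(0.238) = 2.497 kg·m²/s.
L_i = +I_p ω_p + m v R = +(0.03059)(7.12) + 2.497 = 2.715 kg·m²/s.
After sticking, I_f = I_p + m R² = 0.03059 + (0.0289)(0.238)² = 0.03222 kg·m².
ω_f = L_i / I_f = 2.715 / 0.03222 = 84.24 rad/s.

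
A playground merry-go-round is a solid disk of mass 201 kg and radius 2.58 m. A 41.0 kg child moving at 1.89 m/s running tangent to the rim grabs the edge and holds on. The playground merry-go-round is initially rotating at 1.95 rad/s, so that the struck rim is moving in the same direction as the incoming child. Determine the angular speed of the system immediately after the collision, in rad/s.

The axle reaction passes through the axle and exerts no torque about it; angular momentum about the axle is conserved through the impact.
I_p = ½(201)(2.58)² = 669.0 kg·m². Taking the sense of the child's angular momentum as positive, L_{child} = m v R = (41.0)(1.89)(2.58) = 199.9 kg·m²/s.
L_i = +I_p ω_p + m v R = +(669.0)(1.95) + 199.9 = 1504 kg·m²/s.
After sticking, I_f = I_p + m R² = 669.0 + (41.0)(2.58)² = 941.9 kg·m².
ω_f = L_i / I_f = 1504 / 941.9 = 1.597 rad/s.

|ω_f| ≈ 1.60 rad/s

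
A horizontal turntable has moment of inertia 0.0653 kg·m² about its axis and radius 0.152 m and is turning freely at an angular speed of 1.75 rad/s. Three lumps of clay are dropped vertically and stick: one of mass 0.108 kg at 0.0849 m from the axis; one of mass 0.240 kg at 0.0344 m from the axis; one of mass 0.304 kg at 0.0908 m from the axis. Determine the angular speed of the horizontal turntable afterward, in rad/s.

ω_f ≈ 1.66 rad/s

No external torque acts about the axis; L_before = L_after.
Added inertia Σmr² = (0.108)(0.0849)² + (0.240)(0.0344)² + (0.304)(0.0908)² = 0.003569 kg·m²; I_f = 0.06530 + 0.003569 = 0.06887 kg·m².
ω_f = I_p ω_i / I_f = (0.06530)(1.75) / 0.06887 = 1.659 rad/s.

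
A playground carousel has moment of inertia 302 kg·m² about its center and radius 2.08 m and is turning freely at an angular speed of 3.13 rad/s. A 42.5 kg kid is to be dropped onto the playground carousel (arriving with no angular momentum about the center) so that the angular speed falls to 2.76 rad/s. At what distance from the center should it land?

r ≈ 0.976 m

No external torque acts about the center; L_before = L_after.
I_p ω_i = (I_p + m r²) ω_f ⇒ m r² = I_p(ω_i/ω_f − 1) = 302.0(3.13/2.76 − 1) = 40.49 kg·m².
r = √(40.49/42.5) = 0.9760 m.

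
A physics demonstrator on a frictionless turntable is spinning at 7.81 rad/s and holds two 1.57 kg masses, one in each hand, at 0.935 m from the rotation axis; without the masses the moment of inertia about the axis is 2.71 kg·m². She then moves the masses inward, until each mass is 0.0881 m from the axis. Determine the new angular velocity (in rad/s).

Angular momentum about the spin axis is conserved since the torque about it is zero.
I₁ = 2.71 + 2(1.57)(0.935)² = 5.455 kg·m²; I₂ = 2.71 + 2(1.57)(0.0881)² = 2.734 kg·m².
ω₂ = I₁ω₁ / I₂ = (5.455)(7.81 rad/s) / (2.734) = 15.58 rad/s.

ω₂ ≈ 15.6 rad/s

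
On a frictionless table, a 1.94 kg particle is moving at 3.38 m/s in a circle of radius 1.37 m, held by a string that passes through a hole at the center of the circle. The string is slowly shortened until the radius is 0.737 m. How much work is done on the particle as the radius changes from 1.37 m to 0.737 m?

The only horizontal force on the mass is along the cord (radial), so it exerts no torque about the hole and angular momentum m v r is conserved.
v₂ = v₁ r₁ / r₂ = (3.38)(1.37) / (0.737) = 6.283 m/s.
W = ΔKE = ½m(v₂² − v₁²) = 27.21 J.

W ≈ 27.2 J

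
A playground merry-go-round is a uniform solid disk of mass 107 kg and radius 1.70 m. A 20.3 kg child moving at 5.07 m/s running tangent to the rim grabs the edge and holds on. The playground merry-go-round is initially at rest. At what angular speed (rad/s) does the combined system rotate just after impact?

|ω_f| ≈ 0.820 rad/s

About the axle the impulsive forces during the collision are internal, so angular momentum about that axis is conserved.
I_p = ½(107)(1.70)² = 154.6 kg·m². Taking the sense of the child's angular momentum as positive, L_{child} = m v R = (20.3)(5.07)(1.70) = 175.0 kg·m²/s.
L_i = 0 + 175.0 = 175.0 kg·m²/s.
After sticking, I_f = I_p + m R² = 154.6 + (20.3)(1.70)² = 213.3 kg·m².
ω_f = L_i / I_f = 175.0 / 213.3 = 0.8203 rad/s.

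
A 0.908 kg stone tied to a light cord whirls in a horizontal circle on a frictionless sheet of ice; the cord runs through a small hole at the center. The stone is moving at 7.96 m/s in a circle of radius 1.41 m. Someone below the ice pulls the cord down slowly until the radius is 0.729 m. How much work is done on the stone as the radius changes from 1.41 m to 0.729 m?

The only horizontal force on the mass is along the cord (radial), so it exerts no torque about the hole and angular momentum m v r is conserved.
v₂ = v₁ r₁ / r₂ = (7.96)(1.41) / (0.729) = 15.40 m/s.
W = ΔKE = ½m(v₂² − v₁²) = 78.85 J.

W ≈ 78.8 J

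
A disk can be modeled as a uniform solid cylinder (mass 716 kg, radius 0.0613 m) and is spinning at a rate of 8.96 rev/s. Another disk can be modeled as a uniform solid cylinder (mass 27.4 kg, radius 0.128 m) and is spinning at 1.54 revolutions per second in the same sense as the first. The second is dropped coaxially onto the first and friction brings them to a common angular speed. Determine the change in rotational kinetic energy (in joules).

No external torque acts about the common axis, so total angular momentum is conserved.
Moments of inertia: I_A = ½(716)(0.0613)² = 1.345 kg·m²; I_B = ½(27.4)(0.128)² = 0.2245 kg·m².
Taking A's sense as positive: L = (1.345)(8.96) + (0.2245)(1.54) = 12.40 kg·m²·rev/s.
Combined I = 1.345 + 0.2245 = 1.570 kg·m².
ω_f = L / I = 12.40 / 1.570 = 7.899 rev/s.
KE_i = ½ΣIω² = 2142 J; KE_f = ½(1.570)(49.63)² = 1933 J.

ΔKE ≈ -209 J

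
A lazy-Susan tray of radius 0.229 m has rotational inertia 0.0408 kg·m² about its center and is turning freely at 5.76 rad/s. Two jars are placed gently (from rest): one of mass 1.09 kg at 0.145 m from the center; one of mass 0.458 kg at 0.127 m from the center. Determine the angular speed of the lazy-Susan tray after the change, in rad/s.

No external torque acts about the center; L_before = L_after.
Added inertia Σmr² = (1.09)(0.145)² + (0.458)(0.127)² = 0.03030 kg·m²; I_f = 0.04080 + 0.03030 = 0.07110 kg·m².
ω_f = I_p ω_i / I_f = (0.04080)(5.76) / 0.07110 = 3.305 rad/s.

ω_f ≈ 3.31 rad/s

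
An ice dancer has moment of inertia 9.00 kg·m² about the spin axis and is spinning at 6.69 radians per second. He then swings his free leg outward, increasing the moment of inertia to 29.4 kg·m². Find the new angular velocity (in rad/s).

ω₂ ≈ 2.05 rad/s

No external torque acts about the spin axis, so angular momentum is conserved.
ω₂ = I₁ω₁ / I₂ = (9.000)(6.69 rad/s) / (29.40) = 2.048 rad/s.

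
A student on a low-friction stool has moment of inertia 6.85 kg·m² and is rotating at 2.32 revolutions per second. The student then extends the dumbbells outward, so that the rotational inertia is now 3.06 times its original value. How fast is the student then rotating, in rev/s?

Angular momentum about the spin axis is conserved since the torque about it is zero.
I₂ = 3.06 × 6.85 = 20.96 kg·m².
ω₂ = I₁ω₁ / I₂ = (6.850)(2.32 rev/s) / (20.96) = 0.7582 rev/s.

ω₂ ≈ 0.758 rev/s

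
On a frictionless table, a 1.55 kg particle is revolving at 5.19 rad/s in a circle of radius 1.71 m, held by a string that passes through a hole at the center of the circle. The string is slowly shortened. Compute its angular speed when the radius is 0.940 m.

ω₂ ≈ 17.2 rad/s

No torque about the axis ⇒ m r₁² ω₁ = m r₂² ω₂.
ω₂ = ω₁ (r₁/r₂)² = (5.19)(1.71/0.940)² = 17.18 rad/s.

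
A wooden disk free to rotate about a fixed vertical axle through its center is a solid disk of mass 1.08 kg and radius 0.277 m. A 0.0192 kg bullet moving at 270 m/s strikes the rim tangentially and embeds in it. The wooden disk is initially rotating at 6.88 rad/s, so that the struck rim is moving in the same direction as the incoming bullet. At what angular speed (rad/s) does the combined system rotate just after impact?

The axle reaction passes through the axle and exerts no torque about it; angular momentum about the axle is conserved through the impact.
I_p = ½(1.08)(0.277)² = 0.04143 kg·m². Taking the sense of the bullet's angular momentum as positive, L_{bullet} = m v R = (0.0192)(270)(0.277) = 1.436 kg·m²/s.
L_i = +I_p ω_p + m v R = +(0.04143)(6.88) + 1.436 = 1.721 kg·m²/s.
After sticking, I_f = I_p + m R² = 0.04143 + (0.0192)(0.277)² = 0.04291 kg·m².
ω_f = L_i / I_f = 1.721 / 0.04291 = 40.11 rad/s.

|ω_f| ≈ 40.1 rad/s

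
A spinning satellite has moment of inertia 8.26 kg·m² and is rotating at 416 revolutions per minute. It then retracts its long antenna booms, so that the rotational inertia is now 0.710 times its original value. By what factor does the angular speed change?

ω₂/ω₁ ≈ 1.41

With no external torque about the axis, L is conserved: I₁ω₁ = I₂ω₂.
I₂ = 0.710 × 8.26 = 5.865 kg·m².
ω₂/ω₁ = I₁/I₂ = 8.260 / 5.865 = 1.408.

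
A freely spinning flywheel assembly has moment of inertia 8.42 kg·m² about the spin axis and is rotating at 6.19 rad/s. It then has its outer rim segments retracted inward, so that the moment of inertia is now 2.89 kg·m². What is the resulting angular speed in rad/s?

ω₂ ≈ 18.0 rad/s

With no external torque about the axis, L is conserved: I₁ω₁ = I₂ω₂.
ω₂ = I₁ω₁ / I₂ = (8.420)(6.19 rad/s) / (2.890) = 18.03 rad/s.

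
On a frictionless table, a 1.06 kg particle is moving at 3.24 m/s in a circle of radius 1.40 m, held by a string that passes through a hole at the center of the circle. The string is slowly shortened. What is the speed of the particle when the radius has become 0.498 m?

v₂ ≈ 9.11 m/s

The only horizontal force on the mass is along the cord (radial), so it exerts no torque about the hole and angular momentum m v r is conserved.
v₂ = v₁ r₁ / r₂ = (3.24)(1.40) / (0.498) = 9.108 m/s.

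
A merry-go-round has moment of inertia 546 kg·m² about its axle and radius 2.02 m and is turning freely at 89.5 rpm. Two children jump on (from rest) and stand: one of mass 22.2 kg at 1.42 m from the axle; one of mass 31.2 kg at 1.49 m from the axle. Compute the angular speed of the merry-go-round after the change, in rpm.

The added mass arrives with no angular momentum about the axle, and any external torque about the axle is negligible, so the system's angular momentum is conserved.
Added inertia Σmr² = (22.2)(1.42)² + (31.2)(1.49)² = 114.0 kg·m²; I_f = 546.0 + 114.0 = 660.0 kg·m².
ω_f = I_p ω_i / I_f = (546.0)(89.5) / 660.0 = 74.04 rpm.

ω_f ≈ 74.0 rpm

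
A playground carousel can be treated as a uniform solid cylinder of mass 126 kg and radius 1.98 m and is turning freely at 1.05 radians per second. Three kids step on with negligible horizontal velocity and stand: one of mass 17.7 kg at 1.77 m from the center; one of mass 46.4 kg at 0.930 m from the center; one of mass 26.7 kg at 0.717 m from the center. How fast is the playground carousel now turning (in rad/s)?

The added mass arrives with no angular momentum about the center, and any external torque about the center is negligible, so the system's angular momentum is conserved.
I_p = ½(126)(1.98)² = 247.0 kg·m².
Added inertia Σmr² = (17.7)(1.77)² + (46.4)(0.930)² + (26.7)(0.717)² = 109.3 kg·m²; I_f = 247.0 + 109.3 = 356.3 kg·m².
ω_f = I_p ω_i / I_f = (247.0)(1.05) / 356.3 = 0.7279 rad/s.

ω_f ≈ 0.728 rad/s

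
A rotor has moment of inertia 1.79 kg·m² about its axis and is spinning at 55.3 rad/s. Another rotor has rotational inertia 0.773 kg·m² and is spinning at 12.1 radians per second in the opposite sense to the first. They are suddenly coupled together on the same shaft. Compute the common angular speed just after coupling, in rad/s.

The coupling torques are internal; angular momentum about the shared axis is conserved.
Taking A's sense as positive: L = (1.790)(55.3) − (0.7730)(12.1) = 89.63 kg·m²·rad/s.
Combined I = 1.790 + 0.7730 = 2.563 kg·m².
ω_f = L / I = 89.63 / 2.563 = 34.97 rad/s.

|ω_f| ≈ 35.0 rad/s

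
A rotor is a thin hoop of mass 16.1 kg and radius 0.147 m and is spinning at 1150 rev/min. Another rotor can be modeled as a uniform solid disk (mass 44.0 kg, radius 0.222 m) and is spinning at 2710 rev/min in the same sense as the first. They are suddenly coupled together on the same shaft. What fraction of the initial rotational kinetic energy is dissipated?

No external torque acts about the common axis, so total angular momentum is conserved.
Moments of inertia: I_A = (16.1)(0.147)² = 0.3479 kg·m²; I_B = ½(44.0)(0.222)² = 1.084 kg·m².
Taking A's sense as positive: L = (0.3479)(1150) + (1.084)(2710) = 3338 kg·m²·rpm.
Combined I = 0.3479 + 1.084 = 1.432 kg·m².
ω_f = L / I = 3338 / 1.432 = 2331 rpm.
KE_i = ½ΣIω² = 46180 J; KE_f = ½(1.432)(244.1)² = 42670 J.
Fraction dissipated = (KE_i − KE_f)/KE_i = 0.07610.

fraction ≈ 0.0761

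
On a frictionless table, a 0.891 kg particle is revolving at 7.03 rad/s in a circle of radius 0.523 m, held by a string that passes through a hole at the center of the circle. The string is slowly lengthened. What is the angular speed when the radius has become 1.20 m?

ω₂ ≈ 1.34 rad/s

No torque about the axis ⇒ m r₁² ω₁ = m r₂² ω₂.
ω₂ = ω₁ (r₁/r₂)² = (7.03)(0.523/1.20)² = 1.335 rad/s.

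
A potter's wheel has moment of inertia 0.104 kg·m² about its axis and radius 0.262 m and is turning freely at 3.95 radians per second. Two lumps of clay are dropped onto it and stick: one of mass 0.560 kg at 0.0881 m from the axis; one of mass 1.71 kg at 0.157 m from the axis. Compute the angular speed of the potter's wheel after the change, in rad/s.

ω_f ≈ 2.73 rad/s

No external torque acts about the axis; L_before = L_after.
Added inertia Σmr² = (0.560)(0.0881)² + (1.71)(0.157)² = 0.04650 kg·m²; I_f = 0.1040 + 0.04650 = 0.1505 kg·m².
ω_f = I_p ω_i / I_f = (0.1040)(3.95) / 0.1505 = 2.730 rad/s.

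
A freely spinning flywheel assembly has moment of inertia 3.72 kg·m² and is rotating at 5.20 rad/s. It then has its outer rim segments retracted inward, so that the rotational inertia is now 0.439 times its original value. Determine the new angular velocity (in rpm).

ω₂ ≈ 113 rpm

With no external torque about the axis, L is conserved: I₁ω₁ = I₂ω₂.
I₂ = 0.439 × 3.72 = 1.633 kg·m².
ω₂ = I₁ω₁ / I₂ = (3.720)(5.20 rad/s) / (1.633) = 11.85 rad/s = 113.1 rpm.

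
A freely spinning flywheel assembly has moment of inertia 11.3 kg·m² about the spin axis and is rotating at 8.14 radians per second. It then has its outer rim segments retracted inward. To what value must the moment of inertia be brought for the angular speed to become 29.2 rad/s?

I₂ ≈ 3.15 kg·m²

No external torque acts about the spin axis, so angular momentum is conserved.
I₂ = I₁ω₁ / ω₂ = (11.3)(8.14) / (29.2) = 3.150 kg·m².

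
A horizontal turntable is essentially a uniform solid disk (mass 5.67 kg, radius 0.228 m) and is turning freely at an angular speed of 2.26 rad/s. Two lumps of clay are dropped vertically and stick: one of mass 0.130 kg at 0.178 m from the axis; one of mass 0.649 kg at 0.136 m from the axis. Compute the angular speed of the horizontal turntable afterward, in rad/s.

ω_f ≈ 2.04 rad/s

The added mass arrives with no angular momentum about the axis, and any external torque about the axis is negligible, so the system's angular momentum is conserved.
I_p = ½(5.67)(0.228)² = 0.1474 kg·m².
Added inertia Σmr² = (0.130)(0.178)² + (0.649)(0.136)² = 0.01612 kg·m²; I_f = 0.1474 + 0.01612 = 0.1635 kg·m².
ω_f = I_p ω_i / I_f = (0.1474)(2.26) / 0.1635 = 2.037 rad/s.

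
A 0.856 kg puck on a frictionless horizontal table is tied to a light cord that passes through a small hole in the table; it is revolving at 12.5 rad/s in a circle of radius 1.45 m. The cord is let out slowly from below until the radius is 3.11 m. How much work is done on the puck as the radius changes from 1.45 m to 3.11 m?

The constraining force is radial, so m r² ω about the center is conserved.
ω₂ = ω₁ (r₁/r₂)² = (12.5)(1.45/3.11)² = 2.717 rad/s.
W = ΔKE = ½m(v₂² − v₁²) = -110.0 J.

W ≈ -110 J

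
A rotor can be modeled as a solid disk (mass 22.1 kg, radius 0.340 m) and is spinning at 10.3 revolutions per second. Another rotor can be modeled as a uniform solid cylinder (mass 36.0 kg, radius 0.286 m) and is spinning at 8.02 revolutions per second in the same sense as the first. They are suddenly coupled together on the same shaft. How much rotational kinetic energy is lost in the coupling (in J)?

No external torque acts about the common axis, so total angular momentum is conserved.
Moments of inertia: I_A = ½(22.1)(0.340)² = 1.277 kg·m²; I_B = ½(36.0)(0.286)² = 1.472 kg·m².
Taking A's sense as positive: L = (1.277)(10.3) + (1.472)(8.02) = 24.97 kg·m²·rev/s.
Combined I = 1.277 + 1.472 = 2.750 kg·m².
ω_f = L / I = 24.97 / 2.750 = 9.079 rev/s.
KE_i = ½ΣIω² = 4544 J; KE_f = ½(2.750)(57.05)² = 4474 J.

ΔKE lost ≈ 70.2 J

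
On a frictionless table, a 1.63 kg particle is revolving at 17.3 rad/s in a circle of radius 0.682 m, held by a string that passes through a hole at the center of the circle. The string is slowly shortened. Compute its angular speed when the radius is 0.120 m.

ω₂ ≈ 559 rad/s

No torque about the axis ⇒ m r₁² ω₁ = m r₂² ω₂.
ω₂ = ω₁ (r₁/r₂)² = (17.3)(0.682/0.120)² = 558.8 rad/s.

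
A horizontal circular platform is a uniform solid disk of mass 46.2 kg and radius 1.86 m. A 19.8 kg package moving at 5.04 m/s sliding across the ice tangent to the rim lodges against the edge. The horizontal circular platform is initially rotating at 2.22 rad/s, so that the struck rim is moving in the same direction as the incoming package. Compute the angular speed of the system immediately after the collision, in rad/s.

|ω_f| ≈ 2.45 rad/s

About the central axle the impulsive forces during the collision are internal, so angular momentum about that axis is conserved.
I_p = ½(46.2)(1.86)² = 79.92 kg·m². Taking the sense of the package's angular momentum as positive, L_{package} = m v R = (19.8)(5.04)(1.86) = 185.6 kg·m²/s.
L_i = +I_p ω_p + m v R = +(79.92)(2.22) + 185.6 = 363.0 kg·m²/s.
After sticking, I_f = I_p + m R² = 79.92 + (19.8)(1.86)² = 148.4 kg·m².
ω_f = L_i / I_f = 363.0 / 148.4 = 2.446 rad/s.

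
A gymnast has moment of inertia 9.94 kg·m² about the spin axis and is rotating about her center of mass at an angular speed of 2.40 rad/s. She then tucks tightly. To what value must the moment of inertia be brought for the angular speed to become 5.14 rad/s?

I₂ ≈ 4.64 kg·m²

Angular momentum about the spin axis is conserved since the torque about it is zero.
I₂ = I₁ω₁ / ω₂ = (9.94)(2.40) / (5.14) = 4.641 kg·m².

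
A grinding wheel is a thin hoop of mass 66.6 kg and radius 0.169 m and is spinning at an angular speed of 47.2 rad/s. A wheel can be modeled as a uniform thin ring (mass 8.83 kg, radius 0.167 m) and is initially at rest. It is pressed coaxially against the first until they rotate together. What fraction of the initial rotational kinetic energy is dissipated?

No external torque acts about the common axis, so total angular momentum is conserved.
Moments of inertia: I_A = (66.6)(0.169)² = 1.902 kg·m²; I_B = (8.83)(0.167)² = 0.2463 kg·m².
Taking A's sense as positive: L = (1.902)(47.2) = 89.78 kg·m²·rad/s.
Combined I = 1.902 + 0.2463 = 2.148 kg·m².
ω_f = L / I = 89.78 / 2.148 = 41.79 rad/s.
KE_i = ½ΣIω² = 2119 J; KE_f = ½(2.148)(41.79)² = 1876 J.
Fraction dissipated = (KE_i − KE_f)/KE_i = 0.1146.

fraction ≈ 0.115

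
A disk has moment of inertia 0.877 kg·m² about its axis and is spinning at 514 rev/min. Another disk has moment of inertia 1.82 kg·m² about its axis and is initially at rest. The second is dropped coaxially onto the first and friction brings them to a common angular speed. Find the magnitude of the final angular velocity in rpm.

|ω_f| ≈ 167 rpm

The coupling torques are internal; angular momentum about the shared axis is conserved.
Taking A's sense as positive: L = (0.8770)(514) = 450.8 kg·m²·rpm.
Combined I = 0.8770 + 1.820 = 2.697 kg·m².
ω_f = L / I = 450.8 / 2.697 = 167.1 rpm.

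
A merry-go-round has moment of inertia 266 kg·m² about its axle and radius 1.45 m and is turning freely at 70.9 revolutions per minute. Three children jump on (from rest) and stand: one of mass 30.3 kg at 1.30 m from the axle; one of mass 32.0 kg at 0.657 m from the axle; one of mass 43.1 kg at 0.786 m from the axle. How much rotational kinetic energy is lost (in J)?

No external torque acts about the axle; L_before = L_after.
Added inertia Σmr² = (30.3)(1.30)² + (32.0)(0.657)² + (43.1)(0.786)² = 91.65 kg·m²; I_f = 266.0 + 91.65 = 357.6 kg·m².
ω_f = I_p ω_i / I_f = (266.0)(70.9) / 357.6 = 52.73 rpm.
KE_i = ½(266.0)(7.425 rad/s)² = 7332 J; KE_f = ½(357.6)(5.522)² = 5453 J.

energy lost ≈ 1880 J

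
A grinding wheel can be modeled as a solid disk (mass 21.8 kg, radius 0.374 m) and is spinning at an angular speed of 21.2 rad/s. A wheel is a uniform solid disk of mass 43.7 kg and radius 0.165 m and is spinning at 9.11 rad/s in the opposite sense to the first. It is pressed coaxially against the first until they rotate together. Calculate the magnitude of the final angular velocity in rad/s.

No external torque acts about the common axis, so total angular momentum is conserved.
Moments of inertia: I_A = ½(21.8)(0.374)² = 1.525 kg·m²; I_B = ½(43.7)(0.165)² = 0.5949 kg·m².
Taking A's sense as positive: L = (1.525)(21.2) − (0.5949)(9.11) = 26.90 kg·m²·rad/s.
Combined I = 1.525 + 0.5949 = 2.120 kg·m².
ω_f = L / I = 26.90 / 2.120 = 12.69 rad/s.

|ω_f| ≈ 12.7 rad/s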